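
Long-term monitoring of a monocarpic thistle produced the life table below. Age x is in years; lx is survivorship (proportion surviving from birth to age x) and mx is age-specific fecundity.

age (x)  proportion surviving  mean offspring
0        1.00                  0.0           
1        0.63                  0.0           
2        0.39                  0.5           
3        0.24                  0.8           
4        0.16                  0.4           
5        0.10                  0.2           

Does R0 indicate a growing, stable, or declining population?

declining

R0 = Σ lx·mx = 0 + 0 + 0.195 + 0.192 + 0.064 + 0.02 = 0.471
R0 < 1, so the population is declining.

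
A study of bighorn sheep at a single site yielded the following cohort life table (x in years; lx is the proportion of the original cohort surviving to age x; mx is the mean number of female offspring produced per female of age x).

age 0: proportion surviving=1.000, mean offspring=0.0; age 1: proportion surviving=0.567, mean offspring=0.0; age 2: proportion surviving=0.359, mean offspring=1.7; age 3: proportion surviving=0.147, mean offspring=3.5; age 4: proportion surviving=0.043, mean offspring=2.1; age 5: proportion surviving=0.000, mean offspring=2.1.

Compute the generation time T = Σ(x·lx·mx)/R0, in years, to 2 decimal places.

lx·mx: 0, 0, 0.6103, 0.5145, 0.0903, 0 → R0 = 1.2151
x·lx·mx: 0, 0, 1.2206, 1.5435, 0.3612, 0 → Σ = 3.1253
T = 3.1253 / 1.2151 = 2.572052… → 2.57

2.57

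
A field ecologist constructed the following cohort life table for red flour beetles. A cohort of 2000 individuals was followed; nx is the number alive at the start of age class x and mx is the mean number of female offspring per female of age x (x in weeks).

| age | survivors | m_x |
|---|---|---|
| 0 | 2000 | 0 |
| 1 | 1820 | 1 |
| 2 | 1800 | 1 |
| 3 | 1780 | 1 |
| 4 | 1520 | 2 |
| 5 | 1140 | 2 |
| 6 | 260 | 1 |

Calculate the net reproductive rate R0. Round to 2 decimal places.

5.49

lx = nx/n0 = nx/2000: 1, 0.91, 0.9, 0.89, 0.76, 0.57, 0.13
lx·mx by age: 0, 0.91, 0.9, 0.89, 1.52, 1.14, 0.13
R0 = Σ lx·mx = 5.49 → 5.49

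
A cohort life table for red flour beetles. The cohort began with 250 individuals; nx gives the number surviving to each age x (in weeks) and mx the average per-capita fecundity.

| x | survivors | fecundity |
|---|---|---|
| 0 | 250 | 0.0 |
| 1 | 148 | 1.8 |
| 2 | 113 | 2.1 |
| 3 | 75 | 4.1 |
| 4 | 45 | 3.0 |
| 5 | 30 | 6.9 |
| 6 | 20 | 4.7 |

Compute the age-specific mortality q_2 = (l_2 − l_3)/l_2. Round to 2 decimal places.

lx = nx/n0 = nx/250: 1, 0.592, 0.452, 0.3, 0.18, 0.12, 0.08
q_2 = (l_2 − l_3) / l_2 = (0.452 − 0.3) / 0.452
     = 0.152 / 0.452 = 0.336283… → 0.34

0.34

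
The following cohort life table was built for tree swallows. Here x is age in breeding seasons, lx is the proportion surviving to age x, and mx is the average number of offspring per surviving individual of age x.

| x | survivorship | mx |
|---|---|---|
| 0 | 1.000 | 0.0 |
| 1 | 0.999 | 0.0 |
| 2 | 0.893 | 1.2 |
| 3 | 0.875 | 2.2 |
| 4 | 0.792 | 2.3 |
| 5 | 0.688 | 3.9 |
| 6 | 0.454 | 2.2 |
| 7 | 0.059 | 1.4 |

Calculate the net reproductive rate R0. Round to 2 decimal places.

lx·mx by age: 0, 0, 1.0716, 1.925, 1.8216, 2.6832, 0.9988, 0.0826
R0 = Σ lx·mx = 8.5828 → 8.58

8.58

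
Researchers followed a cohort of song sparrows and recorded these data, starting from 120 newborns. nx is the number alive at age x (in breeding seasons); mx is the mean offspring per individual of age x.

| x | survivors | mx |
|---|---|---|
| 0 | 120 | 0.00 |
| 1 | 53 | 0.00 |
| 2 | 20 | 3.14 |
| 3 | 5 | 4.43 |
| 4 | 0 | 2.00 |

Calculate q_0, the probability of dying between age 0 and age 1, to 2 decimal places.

0.56

lx = nx/n0 = nx/120: 1, 0.44167…, 0.16667…, 0.04167…, 0
q_0 = (l_0 − l_1) / l_0 = (1 − 0.441667…) / 1
     = 0.558333… / 1 = 0.558333… → 0.56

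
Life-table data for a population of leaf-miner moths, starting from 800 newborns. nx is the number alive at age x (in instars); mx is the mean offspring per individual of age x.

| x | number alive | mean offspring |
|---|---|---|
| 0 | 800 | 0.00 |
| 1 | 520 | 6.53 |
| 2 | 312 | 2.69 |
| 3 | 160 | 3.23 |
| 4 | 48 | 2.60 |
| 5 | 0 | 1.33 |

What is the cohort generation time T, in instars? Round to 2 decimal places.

1.46

lx = nx/n0 = nx/800: 1, 0.65, 0.39, 0.2, 0.06, 0
lx·mx: 0, 4.2445, 1.0491, 0.646, 0.156, 0 → R0 = 6.0956
x·lx·mx: 0, 4.2445, 2.0982, 1.938, 0.624, 0 → Σ = 8.9047
T = 8.9047 / 6.0956 = 1.460841… → 1.46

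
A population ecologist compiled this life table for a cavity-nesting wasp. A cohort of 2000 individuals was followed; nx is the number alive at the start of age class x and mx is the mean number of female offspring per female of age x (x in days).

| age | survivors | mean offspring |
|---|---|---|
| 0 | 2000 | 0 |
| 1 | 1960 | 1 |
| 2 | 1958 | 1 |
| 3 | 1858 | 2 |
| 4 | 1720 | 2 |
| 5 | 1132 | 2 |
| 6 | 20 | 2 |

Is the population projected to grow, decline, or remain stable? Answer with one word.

lx = nx/n0 = nx/2000: 1, 0.98, 0.979, 0.929, 0.86, 0.566, 0.01
R0 = Σ lx·mx = 0 + 0.98 + 0.979 + 1.858 + 1.72 + 1.132 + 0.02 = 6.689
R0 > 1, so the population is growing.

growing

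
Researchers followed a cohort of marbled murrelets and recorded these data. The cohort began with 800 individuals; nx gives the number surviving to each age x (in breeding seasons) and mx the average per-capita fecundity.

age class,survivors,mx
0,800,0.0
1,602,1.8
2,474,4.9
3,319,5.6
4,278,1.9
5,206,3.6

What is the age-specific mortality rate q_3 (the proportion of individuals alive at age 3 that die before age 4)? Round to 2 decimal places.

0.13

lx = nx/n0 = nx/800: 1, 0.7525, 0.5925, 0.39875, 0.3475, 0.2575
q_3 = (l_3 − l_4) / l_3 = (0.39875 − 0.3475) / 0.39875
     = 0.05125 / 0.39875 = 0.128527… → 0.13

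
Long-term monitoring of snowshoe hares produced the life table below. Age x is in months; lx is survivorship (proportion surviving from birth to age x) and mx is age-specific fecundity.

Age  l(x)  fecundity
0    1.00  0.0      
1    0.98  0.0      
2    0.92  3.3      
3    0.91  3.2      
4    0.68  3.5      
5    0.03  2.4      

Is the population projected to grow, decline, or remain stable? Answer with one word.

R0 = Σ lx·mx = 0 + 0 + 3.036 + 2.912 + 2.38 + 0.072 = 8.4
R0 > 1, so the population is growing.

growing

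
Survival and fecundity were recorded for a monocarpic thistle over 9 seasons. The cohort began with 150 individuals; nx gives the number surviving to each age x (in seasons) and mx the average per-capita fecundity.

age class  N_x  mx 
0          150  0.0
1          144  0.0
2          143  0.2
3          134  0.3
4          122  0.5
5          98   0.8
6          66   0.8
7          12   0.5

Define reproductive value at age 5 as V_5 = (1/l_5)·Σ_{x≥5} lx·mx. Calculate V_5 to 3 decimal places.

1.400

lx = nx/n0 = nx/150: 1, 0.96, 0.95333…, 0.89333…, 0.81333…, 0.65333…, 0.44, 0.08
lx·mx for x ≥ 5: 0.522667…, 0.352, 0.04 → sum = 0.914667…
V_5 = 0.914667… / l_5 = 0.914667… / 0.653333… = 1.4… → 1.400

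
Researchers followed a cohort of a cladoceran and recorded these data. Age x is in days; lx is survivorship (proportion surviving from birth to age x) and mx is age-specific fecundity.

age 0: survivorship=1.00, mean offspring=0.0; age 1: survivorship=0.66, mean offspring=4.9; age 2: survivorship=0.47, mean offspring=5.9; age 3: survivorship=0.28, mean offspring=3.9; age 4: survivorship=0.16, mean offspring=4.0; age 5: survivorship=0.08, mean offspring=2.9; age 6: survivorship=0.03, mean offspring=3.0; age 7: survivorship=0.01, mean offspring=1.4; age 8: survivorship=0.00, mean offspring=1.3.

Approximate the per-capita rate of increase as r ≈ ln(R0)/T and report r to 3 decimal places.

R0 = Σ lx·mx = 0 + 3.234 + 2.773 + 1.092 + 0.64 + 0.232 + 0.09 + 0.014 + 0 = 8.075
Σ x·lx·mx = 16.414; T = 16.414/8.075 = 2.03269…
r ≈ ln(R0)/T = ln(8.075)/2.03269… = 1.02759… → 1.028

1.028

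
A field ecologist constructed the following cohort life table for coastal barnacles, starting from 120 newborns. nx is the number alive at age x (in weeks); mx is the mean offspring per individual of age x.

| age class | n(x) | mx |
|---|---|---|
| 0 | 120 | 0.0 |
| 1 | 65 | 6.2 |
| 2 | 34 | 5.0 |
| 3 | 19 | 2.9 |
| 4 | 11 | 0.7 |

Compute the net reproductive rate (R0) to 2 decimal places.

lx = nx/n0 = nx/120: 1, 0.54167…, 0.28333…, 0.15833…, 0.09167…
lx·mx by age: 0, 3.358333…, 1.416667…, 0.459167…, 0.064167…
R0 = Σ lx·mx = 5.298333… → 5.30

5.30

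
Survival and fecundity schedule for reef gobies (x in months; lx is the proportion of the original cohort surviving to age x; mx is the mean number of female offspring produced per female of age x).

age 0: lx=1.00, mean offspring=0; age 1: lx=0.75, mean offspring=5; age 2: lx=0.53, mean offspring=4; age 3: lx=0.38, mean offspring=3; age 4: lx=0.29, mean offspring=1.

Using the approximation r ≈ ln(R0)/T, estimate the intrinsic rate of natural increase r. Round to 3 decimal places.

1.154

R0 = Σ lx·mx = 0 + 3.75 + 2.12 + 1.14 + 0.29 = 7.3
Σ x·lx·mx = 12.57; T = 12.57/7.3 = 1.72192…
r ≈ ln(R0)/T = ln(7.3)/1.72192… = 1.15445… → 1.154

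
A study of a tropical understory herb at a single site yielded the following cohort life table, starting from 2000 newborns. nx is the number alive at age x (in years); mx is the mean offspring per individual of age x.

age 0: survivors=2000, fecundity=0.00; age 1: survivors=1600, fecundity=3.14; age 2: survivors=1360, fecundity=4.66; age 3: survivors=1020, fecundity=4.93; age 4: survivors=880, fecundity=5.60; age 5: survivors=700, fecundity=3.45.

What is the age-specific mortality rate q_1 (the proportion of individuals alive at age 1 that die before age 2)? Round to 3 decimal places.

lx = nx/n0 = nx/2000: 1, 0.8, 0.68, 0.51, 0.44, 0.35
q_1 = (l_1 − l_2) / l_1 = (0.8 − 0.68) / 0.8
     = 0.12 / 0.8 = 0.15 → 0.150

0.150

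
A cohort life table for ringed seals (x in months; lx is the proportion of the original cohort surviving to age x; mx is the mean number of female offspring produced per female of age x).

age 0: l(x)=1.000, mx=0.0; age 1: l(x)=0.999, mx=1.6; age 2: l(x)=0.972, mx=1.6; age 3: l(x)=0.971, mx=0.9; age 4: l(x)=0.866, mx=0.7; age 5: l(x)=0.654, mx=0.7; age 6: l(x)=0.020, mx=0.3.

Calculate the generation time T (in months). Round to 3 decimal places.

2.370

lx·mx: 0, 1.5984, 1.5552, 0.8739, 0.6062, 0.4578, 0.006 → R0 = 5.0975
x·lx·mx: 0, 1.5984, 3.1104, 2.6217, 2.4248, 2.289, 0.036 → Σ = 12.0803
T = 12.0803 / 5.0975 = 2.369848… → 2.370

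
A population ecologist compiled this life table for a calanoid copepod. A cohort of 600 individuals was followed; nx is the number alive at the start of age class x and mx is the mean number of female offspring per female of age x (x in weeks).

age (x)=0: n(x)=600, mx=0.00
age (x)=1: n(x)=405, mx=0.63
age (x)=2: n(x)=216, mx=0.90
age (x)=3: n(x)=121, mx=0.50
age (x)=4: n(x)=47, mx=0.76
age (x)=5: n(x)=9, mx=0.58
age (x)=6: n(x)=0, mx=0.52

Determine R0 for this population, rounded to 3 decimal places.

0.918

lx = nx/n0 = nx/600: 1, 0.675, 0.36, 0.20167…, 0.07833…, 0.015, 0
lx·mx by age: 0, 0.42525, 0.324, 0.100833…, 0.059533…, 0.0087, 0
R0 = Σ lx·mx = 0.918317… → 0.918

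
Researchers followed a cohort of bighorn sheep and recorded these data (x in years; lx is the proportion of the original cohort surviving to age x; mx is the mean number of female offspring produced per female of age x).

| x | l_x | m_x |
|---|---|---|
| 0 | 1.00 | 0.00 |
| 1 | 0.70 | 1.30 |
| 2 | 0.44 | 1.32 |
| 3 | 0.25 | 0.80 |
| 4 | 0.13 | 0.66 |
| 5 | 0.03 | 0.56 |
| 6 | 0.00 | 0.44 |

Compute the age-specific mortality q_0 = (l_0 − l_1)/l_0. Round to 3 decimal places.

q_0 = (l_0 − l_1) / l_0 = (1 − 0.7) / 1
     = 0.3 / 1 = 0.3 → 0.300

0.300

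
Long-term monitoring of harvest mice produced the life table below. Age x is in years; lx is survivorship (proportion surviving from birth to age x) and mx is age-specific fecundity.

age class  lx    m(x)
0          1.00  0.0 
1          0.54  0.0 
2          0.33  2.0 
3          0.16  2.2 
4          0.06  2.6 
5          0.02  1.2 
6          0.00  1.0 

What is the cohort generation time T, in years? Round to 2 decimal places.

2.62

lx·mx: 0, 0, 0.66, 0.352, 0.156, 0.024, 0 → R0 = 1.192
x·lx·mx: 0, 0, 1.32, 1.056, 0.624, 0.12, 0 → Σ = 3.12
T = 3.12 / 1.192 = 2.61745… → 2.62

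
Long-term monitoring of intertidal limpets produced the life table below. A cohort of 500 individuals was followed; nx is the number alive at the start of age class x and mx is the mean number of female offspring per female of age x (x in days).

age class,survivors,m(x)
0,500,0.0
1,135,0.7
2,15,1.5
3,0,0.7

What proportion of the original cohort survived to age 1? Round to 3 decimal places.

l_1 = n_1/n_0 = 135/500 = 0.27 → 0.270

0.270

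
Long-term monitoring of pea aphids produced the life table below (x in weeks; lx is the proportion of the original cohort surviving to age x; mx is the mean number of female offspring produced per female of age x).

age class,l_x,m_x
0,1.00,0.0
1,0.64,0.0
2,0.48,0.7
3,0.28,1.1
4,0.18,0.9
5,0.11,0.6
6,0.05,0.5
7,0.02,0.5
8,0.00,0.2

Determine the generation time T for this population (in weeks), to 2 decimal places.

lx·mx: 0, 0, 0.336, 0.308, 0.162, 0.066, 0.025, 0.01, 0 → R0 = 0.907
x·lx·mx: 0, 0, 0.672, 0.924, 0.648, 0.33, 0.15, 0.07, 0 → Σ = 2.794
T = 2.794 / 0.907 = 3.080485… → 3.08

3.08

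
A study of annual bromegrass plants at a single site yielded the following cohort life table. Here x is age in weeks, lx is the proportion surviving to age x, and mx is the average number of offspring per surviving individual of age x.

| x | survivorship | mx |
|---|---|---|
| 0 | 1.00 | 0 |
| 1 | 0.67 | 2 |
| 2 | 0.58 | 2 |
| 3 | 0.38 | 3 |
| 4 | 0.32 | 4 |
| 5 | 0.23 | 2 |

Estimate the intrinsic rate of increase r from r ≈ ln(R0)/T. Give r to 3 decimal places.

R0 = Σ lx·mx = 0 + 1.34 + 1.16 + 1.14 + 1.28 + 0.46 = 5.38
Σ x·lx·mx = 14.5; T = 14.5/5.38 = 2.69517…
r ≈ ln(R0)/T = ln(5.38)/2.69517… = 0.62434… → 0.624

0.624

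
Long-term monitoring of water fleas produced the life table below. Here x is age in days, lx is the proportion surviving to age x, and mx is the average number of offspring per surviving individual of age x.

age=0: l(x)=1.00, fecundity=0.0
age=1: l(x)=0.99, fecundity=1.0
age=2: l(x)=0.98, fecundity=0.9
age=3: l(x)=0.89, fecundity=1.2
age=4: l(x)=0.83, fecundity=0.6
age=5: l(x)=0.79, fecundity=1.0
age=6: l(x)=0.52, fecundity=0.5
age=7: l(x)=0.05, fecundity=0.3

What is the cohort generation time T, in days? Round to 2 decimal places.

3.01

lx·mx: 0, 0.99, 0.882, 1.068, 0.498, 0.79, 0.26, 0.015 → R0 = 4.503
x·lx·mx: 0, 0.99, 1.764, 3.204, 1.992, 3.95, 1.56, 0.105 → Σ = 13.565
T = 13.565 / 4.503 = 3.012436… → 3.01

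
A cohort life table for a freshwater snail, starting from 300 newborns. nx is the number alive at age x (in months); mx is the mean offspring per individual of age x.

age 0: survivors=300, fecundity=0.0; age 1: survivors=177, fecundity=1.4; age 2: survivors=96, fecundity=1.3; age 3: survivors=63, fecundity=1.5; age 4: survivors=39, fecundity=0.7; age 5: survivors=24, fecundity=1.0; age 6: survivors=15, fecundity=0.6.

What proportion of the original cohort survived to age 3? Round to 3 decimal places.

l_3 = n_3/n_0 = 63/300 = 0.21 → 0.210

0.210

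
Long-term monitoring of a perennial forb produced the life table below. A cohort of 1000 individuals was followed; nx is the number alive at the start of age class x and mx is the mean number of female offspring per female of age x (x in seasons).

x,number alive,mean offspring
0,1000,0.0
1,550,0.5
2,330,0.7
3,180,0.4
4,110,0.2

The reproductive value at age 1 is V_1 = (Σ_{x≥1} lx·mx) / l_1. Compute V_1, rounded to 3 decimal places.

lx = nx/n0 = nx/1000: 1, 0.55, 0.33, 0.18, 0.11
lx·mx for x ≥ 1: 0.275, 0.231, 0.072, 0.022 → sum = 0.6
V_1 = 0.6 / l_1 = 0.6 / 0.55 = 1.090909… → 1.091

1.091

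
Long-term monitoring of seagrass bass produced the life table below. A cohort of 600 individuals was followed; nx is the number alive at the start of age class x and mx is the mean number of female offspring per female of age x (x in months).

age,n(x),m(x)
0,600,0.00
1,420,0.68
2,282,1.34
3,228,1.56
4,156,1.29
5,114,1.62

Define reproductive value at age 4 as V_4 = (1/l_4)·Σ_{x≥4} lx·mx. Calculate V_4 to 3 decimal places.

2.474

lx = nx/n0 = nx/600: 1, 0.7, 0.47, 0.38, 0.26, 0.19
lx·mx for x ≥ 4: 0.3354, 0.3078 → sum = 0.6432
V_4 = 0.6432 / l_4 = 0.6432 / 0.26 = 2.473846… → 2.474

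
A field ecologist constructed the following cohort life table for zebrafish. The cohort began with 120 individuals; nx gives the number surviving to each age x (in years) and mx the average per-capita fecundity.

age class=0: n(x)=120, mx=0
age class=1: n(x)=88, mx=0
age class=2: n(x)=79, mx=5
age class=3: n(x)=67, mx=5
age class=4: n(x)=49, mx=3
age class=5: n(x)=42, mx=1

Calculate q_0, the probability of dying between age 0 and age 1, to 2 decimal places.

0.27

lx = nx/n0 = nx/120: 1, 0.73333…, 0.65833…, 0.55833…, 0.40833…, 0.35
q_0 = (l_0 − l_1) / l_0 = (1 − 0.733333…) / 1
     = 0.266667… / 1 = 0.266667… → 0.27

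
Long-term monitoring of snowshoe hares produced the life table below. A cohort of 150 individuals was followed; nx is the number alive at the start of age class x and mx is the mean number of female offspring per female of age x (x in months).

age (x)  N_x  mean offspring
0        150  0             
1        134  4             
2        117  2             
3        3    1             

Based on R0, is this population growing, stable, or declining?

lx = nx/n0 = nx/150: 1, 0.89333…, 0.78, 0.02
R0 = Σ lx·mx = 0 + 3.573333… + 1.56 + 0.02 = 5.153333…
R0 > 1, so the population is growing.

growing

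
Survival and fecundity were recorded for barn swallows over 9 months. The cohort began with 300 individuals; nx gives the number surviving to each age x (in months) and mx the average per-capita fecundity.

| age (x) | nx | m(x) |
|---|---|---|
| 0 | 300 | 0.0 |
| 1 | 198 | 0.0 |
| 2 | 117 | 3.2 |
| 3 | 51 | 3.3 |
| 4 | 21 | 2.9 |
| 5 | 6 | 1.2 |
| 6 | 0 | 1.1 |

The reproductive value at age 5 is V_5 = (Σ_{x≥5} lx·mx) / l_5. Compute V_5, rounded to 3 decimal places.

1.200

lx = nx/n0 = nx/300: 1, 0.66, 0.39, 0.17, 0.07, 0.02, 0
lx·mx for x ≥ 5: 0.024, 0 → sum = 0.024
V_5 = 0.024 / l_5 = 0.024 / 0.02 = 1.2 → 1.200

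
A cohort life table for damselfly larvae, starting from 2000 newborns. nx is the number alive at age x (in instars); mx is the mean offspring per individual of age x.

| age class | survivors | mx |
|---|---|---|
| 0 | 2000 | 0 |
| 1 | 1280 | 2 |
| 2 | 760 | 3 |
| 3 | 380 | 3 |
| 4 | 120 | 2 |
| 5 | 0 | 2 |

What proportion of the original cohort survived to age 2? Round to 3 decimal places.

0.380

l_2 = n_2/n_0 = 760/2000 = 0.38 → 0.380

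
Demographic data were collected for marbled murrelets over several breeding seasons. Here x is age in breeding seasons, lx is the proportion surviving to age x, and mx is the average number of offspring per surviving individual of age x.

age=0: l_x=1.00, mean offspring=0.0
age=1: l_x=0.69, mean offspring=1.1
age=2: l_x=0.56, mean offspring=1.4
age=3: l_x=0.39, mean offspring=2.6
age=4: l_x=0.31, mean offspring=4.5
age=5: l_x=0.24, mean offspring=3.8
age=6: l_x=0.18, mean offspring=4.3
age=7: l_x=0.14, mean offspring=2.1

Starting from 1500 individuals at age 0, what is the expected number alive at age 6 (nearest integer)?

Expected survivors = N0 · l_6 = 1500 × 0.18 = 270 → 270

270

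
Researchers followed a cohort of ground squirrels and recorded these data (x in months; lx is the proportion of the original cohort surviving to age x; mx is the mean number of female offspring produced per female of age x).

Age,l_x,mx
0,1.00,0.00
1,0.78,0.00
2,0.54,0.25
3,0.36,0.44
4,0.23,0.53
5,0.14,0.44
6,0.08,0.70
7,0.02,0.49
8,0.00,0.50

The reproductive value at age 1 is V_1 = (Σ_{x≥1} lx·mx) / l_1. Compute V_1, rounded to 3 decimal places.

0.696

lx·mx for x ≥ 1: 0, 0.135, 0.1584, 0.1219, 0.0616, 0.056, 0.0098, 0 → sum = 0.5427
V_1 = 0.5427 / l_1 = 0.5427 / 0.78 = 0.695769… → 0.696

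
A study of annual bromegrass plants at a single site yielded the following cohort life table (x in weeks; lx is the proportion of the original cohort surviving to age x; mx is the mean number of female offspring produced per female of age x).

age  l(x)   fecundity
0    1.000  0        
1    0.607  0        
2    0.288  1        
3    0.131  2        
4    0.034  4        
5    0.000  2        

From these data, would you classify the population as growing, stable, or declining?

R0 = Σ lx·mx = 0 + 0 + 0.288 + 0.262 + 0.136 + 0 = 0.686
R0 < 1, so the population is declining.

declining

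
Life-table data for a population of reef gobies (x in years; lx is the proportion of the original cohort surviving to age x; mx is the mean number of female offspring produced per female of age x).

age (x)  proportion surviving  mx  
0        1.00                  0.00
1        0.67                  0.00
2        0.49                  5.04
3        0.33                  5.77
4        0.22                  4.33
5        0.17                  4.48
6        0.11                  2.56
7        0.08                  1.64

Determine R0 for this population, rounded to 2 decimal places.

lx·mx by age: 0, 0, 2.4696, 1.9041, 0.9526, 0.7616, 0.2816, 0.1312
R0 = Σ lx·mx = 6.5007 → 6.50

6.50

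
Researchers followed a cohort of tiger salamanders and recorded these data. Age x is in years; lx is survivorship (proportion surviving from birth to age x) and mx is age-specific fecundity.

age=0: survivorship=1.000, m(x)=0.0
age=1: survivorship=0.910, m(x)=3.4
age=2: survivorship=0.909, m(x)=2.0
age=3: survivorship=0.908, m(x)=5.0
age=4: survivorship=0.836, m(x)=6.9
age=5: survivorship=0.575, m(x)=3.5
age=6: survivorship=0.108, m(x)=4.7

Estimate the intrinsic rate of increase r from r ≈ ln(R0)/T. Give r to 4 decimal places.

0.9025

R0 = Σ lx·mx = 0 + 3.094 + 1.818 + 4.54 + 5.7684 + 2.0125 + 0.5076 = 17.7405
Σ x·lx·mx = 56.5317; T = 56.5317/17.7405 = 3.18659…
r ≈ ln(R0)/T = ln(17.7405)/3.18659… = 0.902485… → 0.9025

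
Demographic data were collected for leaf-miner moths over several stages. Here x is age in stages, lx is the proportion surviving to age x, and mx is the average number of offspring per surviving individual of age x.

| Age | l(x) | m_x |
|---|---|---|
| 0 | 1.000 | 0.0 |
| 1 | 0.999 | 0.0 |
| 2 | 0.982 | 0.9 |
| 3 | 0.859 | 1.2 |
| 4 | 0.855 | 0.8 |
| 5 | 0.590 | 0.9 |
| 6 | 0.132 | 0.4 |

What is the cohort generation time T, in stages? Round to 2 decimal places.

3.32

lx·mx: 0, 0, 0.8838, 1.0308, 0.684, 0.531, 0.0528 → R0 = 3.1824
x·lx·mx: 0, 0, 1.7676, 3.0924, 2.736, 2.655, 0.3168 → Σ = 10.5678
T = 10.5678 / 3.1824 = 3.320701… → 3.32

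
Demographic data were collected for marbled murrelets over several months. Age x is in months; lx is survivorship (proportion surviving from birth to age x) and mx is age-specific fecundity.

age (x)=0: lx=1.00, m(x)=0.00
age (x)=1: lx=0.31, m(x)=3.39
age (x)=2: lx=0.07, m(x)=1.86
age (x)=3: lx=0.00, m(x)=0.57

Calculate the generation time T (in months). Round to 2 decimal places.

1.11

lx·mx: 0, 1.0509, 0.1302, 0 → R0 = 1.1811
x·lx·mx: 0, 1.0509, 0.2604, 0 → Σ = 1.3113
T = 1.3113 / 1.1811 = 1.110236… → 1.11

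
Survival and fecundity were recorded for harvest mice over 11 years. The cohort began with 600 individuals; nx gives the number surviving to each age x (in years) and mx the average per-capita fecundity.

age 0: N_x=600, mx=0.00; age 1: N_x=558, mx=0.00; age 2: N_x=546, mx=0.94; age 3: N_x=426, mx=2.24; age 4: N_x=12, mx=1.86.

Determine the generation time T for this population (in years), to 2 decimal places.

lx = nx/n0 = nx/600: 1, 0.93, 0.91, 0.71, 0.02
lx·mx: 0, 0, 0.8554, 1.5904, 0.0372 → R0 = 2.483
x·lx·mx: 0, 0, 1.7108, 4.7712, 0.1488 → Σ = 6.6308
T = 6.6308 / 2.483 = 2.670479… → 2.67

2.67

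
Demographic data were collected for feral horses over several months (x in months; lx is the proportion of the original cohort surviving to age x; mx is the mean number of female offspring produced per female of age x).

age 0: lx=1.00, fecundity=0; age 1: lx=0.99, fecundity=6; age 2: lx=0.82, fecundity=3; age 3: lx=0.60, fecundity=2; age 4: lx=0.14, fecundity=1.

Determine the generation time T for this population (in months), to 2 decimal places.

1.54

lx·mx: 0, 5.94, 2.46, 1.2, 0.14 → R0 = 9.74
x·lx·mx: 0, 5.94, 4.92, 3.6, 0.56 → Σ = 15.02
T = 15.02 / 9.74 = 1.542094… → 1.54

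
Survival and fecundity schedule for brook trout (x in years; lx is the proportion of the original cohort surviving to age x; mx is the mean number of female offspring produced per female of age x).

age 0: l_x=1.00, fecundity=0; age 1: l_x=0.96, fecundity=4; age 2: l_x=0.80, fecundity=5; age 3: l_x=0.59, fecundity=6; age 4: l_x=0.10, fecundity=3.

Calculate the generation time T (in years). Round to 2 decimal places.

2.03

lx·mx: 0, 3.84, 4, 3.54, 0.3 → R0 = 11.68
x·lx·mx: 0, 3.84, 8, 10.62, 1.2 → Σ = 23.66
T = 23.66 / 11.68 = 2.025685… → 2.03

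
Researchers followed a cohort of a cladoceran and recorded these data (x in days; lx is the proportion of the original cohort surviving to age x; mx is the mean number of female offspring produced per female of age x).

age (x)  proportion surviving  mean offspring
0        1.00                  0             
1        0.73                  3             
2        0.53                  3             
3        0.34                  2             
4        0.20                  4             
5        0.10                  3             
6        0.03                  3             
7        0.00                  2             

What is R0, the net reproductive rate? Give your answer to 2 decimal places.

5.65

lx·mx by age: 0, 2.19, 1.59, 0.68, 0.8, 0.3, 0.09, 0
R0 = Σ lx·mx = 5.65 → 5.65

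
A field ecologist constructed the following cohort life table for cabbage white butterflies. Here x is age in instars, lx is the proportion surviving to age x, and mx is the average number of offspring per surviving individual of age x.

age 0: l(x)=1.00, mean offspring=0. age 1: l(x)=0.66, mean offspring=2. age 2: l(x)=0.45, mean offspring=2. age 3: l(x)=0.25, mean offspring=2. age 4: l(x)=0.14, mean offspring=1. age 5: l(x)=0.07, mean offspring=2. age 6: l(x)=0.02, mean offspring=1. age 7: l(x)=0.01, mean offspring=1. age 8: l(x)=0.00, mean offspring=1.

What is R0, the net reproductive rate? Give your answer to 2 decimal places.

3.03

lx·mx by age: 0, 1.32, 0.9, 0.5, 0.14, 0.14, 0.02, 0.01, 0
R0 = Σ lx·mx = 3.03 → 3.03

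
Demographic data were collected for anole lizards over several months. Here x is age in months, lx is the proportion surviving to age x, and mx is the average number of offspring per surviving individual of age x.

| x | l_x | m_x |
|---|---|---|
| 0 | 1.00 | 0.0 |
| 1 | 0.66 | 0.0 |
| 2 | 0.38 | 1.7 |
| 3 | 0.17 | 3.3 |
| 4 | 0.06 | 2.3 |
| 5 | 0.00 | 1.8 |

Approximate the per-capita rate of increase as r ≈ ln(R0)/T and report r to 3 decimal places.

0.113

R0 = Σ lx·mx = 0 + 0 + 0.646 + 0.561 + 0.138 + 0 = 1.345
Σ x·lx·mx = 3.527; T = 3.527/1.345 = 2.6223…
r ≈ ln(R0)/T = ln(1.345)/2.6223… = 0.11303… → 0.113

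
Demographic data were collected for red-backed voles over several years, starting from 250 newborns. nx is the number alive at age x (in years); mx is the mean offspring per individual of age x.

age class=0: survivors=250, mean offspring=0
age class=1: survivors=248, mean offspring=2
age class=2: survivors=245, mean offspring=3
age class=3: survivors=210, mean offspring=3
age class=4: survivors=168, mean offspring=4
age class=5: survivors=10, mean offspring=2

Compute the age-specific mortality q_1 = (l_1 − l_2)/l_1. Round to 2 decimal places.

0.01

lx = nx/n0 = nx/250: 1, 0.992, 0.98, 0.84, 0.672, 0.04
q_1 = (l_1 − l_2) / l_1 = (0.992 − 0.98) / 0.992
     = 0.012 / 0.992 = 0.012097… → 0.01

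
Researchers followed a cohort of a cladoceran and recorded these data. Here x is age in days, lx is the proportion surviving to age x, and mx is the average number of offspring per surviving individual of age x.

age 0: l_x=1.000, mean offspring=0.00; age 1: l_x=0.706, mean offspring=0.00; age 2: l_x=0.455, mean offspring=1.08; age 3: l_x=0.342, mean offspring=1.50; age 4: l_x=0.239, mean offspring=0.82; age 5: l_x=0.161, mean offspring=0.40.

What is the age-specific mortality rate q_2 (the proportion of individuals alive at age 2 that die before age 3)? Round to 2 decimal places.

0.25

q_2 = (l_2 − l_3) / l_2 = (0.455 − 0.342) / 0.455
     = 0.113 / 0.455 = 0.248352… → 0.25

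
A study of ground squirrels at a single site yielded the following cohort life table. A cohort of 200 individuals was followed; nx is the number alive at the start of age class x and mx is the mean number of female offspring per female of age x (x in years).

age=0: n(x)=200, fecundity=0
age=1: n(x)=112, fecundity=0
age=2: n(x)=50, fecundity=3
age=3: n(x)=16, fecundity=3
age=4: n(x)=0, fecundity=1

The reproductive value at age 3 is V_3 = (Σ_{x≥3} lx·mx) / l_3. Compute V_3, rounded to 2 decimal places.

lx = nx/n0 = nx/200: 1, 0.56, 0.25, 0.08, 0
lx·mx for x ≥ 3: 0.24, 0 → sum = 0.24
V_3 = 0.24 / l_3 = 0.24 / 0.08 = 3 → 3.00

3.00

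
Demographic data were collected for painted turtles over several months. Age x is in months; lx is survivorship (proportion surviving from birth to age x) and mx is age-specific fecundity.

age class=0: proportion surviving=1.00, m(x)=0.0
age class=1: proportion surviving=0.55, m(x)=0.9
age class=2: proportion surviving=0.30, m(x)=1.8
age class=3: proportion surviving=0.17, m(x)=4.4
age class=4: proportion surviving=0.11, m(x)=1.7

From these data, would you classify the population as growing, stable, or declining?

R0 = Σ lx·mx = 0 + 0.495 + 0.54 + 0.748 + 0.187 = 1.97
R0 > 1, so the population is growing.

growing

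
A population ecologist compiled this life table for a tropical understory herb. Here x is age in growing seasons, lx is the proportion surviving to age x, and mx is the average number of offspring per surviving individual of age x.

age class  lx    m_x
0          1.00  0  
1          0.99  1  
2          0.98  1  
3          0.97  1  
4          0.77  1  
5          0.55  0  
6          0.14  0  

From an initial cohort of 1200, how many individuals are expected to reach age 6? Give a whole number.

Expected survivors = N0 · l_6 = 1200 × 0.14 = 168 → 168

168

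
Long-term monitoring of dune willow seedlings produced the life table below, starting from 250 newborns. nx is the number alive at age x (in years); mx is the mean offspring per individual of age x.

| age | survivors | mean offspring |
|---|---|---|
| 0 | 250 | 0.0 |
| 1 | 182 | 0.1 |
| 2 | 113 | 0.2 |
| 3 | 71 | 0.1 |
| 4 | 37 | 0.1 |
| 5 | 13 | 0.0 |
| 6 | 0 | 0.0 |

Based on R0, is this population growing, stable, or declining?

lx = nx/n0 = nx/250: 1, 0.728, 0.452, 0.284, 0.148, 0.052, 0
R0 = Σ lx·mx = 0 + 0.0728 + 0.0904 + 0.0284 + 0.0148 + 0 + 0 = 0.2064
R0 < 1, so the population is declining.

declining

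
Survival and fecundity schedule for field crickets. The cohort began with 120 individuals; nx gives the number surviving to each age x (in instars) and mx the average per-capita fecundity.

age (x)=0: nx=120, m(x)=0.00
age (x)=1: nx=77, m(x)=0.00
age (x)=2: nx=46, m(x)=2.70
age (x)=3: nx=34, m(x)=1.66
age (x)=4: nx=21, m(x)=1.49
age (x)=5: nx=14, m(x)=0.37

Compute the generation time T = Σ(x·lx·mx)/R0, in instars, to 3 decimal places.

lx = nx/n0 = nx/120: 1, 0.64167…, 0.38333…, 0.28333…, 0.175, 0.11667…
lx·mx: 0, 0, 1.035…, 0.470333…, 0.26075, 0.043167… → R0 = 1.80925…
x·lx·mx: 0, 0, 2.07…, 1.411…, 1.043, 0.215833… → Σ = 4.739833…
T = 4.739833… / 1.80925… = 2.619778… → 2.620

2.620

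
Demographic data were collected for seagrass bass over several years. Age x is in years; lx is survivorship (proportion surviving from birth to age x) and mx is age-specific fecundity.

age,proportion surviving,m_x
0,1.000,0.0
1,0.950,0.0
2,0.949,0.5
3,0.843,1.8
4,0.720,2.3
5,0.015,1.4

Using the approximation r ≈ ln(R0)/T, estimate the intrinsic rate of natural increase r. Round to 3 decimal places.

0.390

R0 = Σ lx·mx = 0 + 0 + 0.4745 + 1.5174 + 1.656 + 0.021 = 3.6689
Σ x·lx·mx = 12.2302; T = 12.2302/3.6689 = 3.33348…
r ≈ ln(R0)/T = ln(3.6689)/3.33348… = 0.38995… → 0.390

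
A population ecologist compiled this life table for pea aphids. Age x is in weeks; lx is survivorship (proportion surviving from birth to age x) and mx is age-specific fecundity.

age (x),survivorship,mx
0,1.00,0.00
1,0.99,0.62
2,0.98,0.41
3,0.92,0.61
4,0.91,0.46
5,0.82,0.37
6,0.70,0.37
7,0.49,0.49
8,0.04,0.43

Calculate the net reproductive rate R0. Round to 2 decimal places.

2.82

lx·mx by age: 0, 0.6138, 0.4018, 0.5612, 0.4186, 0.3034, 0.259, 0.2401, 0.0172
R0 = Σ lx·mx = 2.8151 → 2.82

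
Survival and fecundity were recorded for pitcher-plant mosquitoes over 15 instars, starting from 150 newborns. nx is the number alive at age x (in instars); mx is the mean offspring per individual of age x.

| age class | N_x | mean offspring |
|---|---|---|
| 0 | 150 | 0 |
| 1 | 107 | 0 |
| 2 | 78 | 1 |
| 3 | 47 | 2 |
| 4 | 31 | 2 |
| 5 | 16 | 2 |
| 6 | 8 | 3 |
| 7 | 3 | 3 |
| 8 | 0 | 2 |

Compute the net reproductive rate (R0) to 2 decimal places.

1.99

lx = nx/n0 = nx/150: 1, 0.71333…, 0.52, 0.31333…, 0.20667…, 0.10667…, 0.05333…, 0.02, 0
lx·mx by age: 0, 0, 0.52, 0.626667…, 0.413333…, 0.213333…, 0.16…, 0.06, 0
R0 = Σ lx·mx = 1.993333… → 1.99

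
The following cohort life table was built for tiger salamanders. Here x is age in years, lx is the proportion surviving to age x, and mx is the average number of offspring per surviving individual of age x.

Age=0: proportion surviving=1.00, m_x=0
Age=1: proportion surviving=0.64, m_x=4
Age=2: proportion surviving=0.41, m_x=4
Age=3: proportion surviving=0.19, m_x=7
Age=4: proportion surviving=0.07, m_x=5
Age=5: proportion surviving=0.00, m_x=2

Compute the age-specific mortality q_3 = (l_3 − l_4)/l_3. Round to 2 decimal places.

q_3 = (l_3 − l_4) / l_3 = (0.19 − 0.07) / 0.19
     = 0.12 / 0.19 = 0.631579… → 0.63

0.63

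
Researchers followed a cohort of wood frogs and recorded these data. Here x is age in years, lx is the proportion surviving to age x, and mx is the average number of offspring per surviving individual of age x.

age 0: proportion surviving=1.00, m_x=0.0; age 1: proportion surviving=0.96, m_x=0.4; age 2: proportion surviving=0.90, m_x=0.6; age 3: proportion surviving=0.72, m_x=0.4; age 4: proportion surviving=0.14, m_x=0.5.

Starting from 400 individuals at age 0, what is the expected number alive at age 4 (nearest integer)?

Expected survivors = N0 · l_4 = 400 × 0.14 = 56 → 56

56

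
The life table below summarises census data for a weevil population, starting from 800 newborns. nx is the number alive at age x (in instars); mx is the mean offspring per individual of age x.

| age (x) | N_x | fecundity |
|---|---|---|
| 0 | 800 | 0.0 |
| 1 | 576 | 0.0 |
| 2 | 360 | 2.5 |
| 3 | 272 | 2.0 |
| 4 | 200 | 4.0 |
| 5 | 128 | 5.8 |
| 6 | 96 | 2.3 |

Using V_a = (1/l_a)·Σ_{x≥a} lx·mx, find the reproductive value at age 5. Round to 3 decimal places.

lx = nx/n0 = nx/800: 1, 0.72, 0.45, 0.34, 0.25, 0.16, 0.12
lx·mx for x ≥ 5: 0.928, 0.276 → sum = 1.204
V_5 = 1.204 / l_5 = 1.204 / 0.16 = 7.525 → 7.525

7.525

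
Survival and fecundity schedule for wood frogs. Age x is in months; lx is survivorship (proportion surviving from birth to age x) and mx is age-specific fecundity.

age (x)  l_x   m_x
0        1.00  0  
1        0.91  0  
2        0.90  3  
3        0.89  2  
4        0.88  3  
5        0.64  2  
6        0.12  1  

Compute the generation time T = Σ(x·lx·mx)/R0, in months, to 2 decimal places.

3.34

lx·mx: 0, 0, 2.7, 1.78, 2.64, 1.28, 0.12 → R0 = 8.52
x·lx·mx: 0, 0, 5.4, 5.34, 10.56, 6.4, 0.72 → Σ = 28.42
T = 28.42 / 8.52 = 3.335681… → 3.34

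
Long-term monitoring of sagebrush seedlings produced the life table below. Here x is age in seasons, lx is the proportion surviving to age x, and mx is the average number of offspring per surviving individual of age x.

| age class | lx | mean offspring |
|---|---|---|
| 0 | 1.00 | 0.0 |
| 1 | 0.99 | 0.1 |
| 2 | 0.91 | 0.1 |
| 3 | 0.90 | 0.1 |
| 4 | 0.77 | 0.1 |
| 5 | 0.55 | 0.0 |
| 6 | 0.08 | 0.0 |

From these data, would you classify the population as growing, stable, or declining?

R0 = Σ lx·mx = 0 + 0.099 + 0.091 + 0.09 + 0.077 + 0 + 0 = 0.357
R0 < 1, so the population is declining.

declining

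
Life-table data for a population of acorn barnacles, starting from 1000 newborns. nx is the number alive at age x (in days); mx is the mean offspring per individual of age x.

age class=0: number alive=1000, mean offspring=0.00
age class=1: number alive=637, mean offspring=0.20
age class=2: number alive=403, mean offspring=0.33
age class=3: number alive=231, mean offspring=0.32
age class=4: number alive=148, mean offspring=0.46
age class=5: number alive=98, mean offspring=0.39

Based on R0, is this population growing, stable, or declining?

lx = nx/n0 = nx/1000: 1, 0.637, 0.403, 0.231, 0.148, 0.098
R0 = Σ lx·mx = 0 + 0.1274 + 0.13299 + 0.07392 + 0.06808 + 0.03822 = 0.44061
R0 < 1, so the population is declining.

declining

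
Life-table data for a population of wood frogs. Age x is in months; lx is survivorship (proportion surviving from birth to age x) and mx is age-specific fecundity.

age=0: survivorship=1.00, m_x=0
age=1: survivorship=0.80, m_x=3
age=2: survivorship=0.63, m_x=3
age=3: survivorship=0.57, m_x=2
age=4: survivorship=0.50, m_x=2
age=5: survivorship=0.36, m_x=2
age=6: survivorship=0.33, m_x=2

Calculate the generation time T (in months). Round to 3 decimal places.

lx·mx: 0, 2.4, 1.89, 1.14, 1, 0.72, 0.66 → R0 = 7.81
x·lx·mx: 0, 2.4, 3.78, 3.42, 4, 3.6, 3.96 → Σ = 21.16
T = 21.16 / 7.81 = 2.709347… → 2.709

2.709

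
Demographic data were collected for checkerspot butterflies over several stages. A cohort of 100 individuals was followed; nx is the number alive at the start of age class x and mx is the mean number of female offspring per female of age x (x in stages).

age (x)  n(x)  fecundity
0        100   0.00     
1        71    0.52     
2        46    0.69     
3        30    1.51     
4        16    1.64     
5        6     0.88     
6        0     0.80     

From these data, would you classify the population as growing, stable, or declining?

growing

lx = nx/n0 = nx/100: 1, 0.71, 0.46, 0.3, 0.16, 0.06, 0
R0 = Σ lx·mx = 0 + 0.3692 + 0.3174 + 0.453 + 0.2624 + 0.0528 + 0 = 1.4548
R0 > 1, so the population is growing.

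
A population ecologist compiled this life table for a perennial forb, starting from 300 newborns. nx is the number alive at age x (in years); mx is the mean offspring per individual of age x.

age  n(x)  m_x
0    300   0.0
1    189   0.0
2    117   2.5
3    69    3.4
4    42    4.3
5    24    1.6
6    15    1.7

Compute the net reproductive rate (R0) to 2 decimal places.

lx = nx/n0 = nx/300: 1, 0.63, 0.39, 0.23, 0.14, 0.08, 0.05
lx·mx by age: 0, 0, 0.975, 0.782, 0.602, 0.128, 0.085
R0 = Σ lx·mx = 2.572 → 2.57

2.57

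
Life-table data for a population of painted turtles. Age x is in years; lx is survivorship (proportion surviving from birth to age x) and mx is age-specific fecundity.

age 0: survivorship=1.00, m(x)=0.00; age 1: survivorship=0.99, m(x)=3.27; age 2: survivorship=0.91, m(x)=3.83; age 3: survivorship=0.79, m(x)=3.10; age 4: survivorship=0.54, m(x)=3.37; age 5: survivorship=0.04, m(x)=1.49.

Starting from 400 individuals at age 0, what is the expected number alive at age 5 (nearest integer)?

16

Expected survivors = N0 · l_5 = 400 × 0.04 = 16 → 16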